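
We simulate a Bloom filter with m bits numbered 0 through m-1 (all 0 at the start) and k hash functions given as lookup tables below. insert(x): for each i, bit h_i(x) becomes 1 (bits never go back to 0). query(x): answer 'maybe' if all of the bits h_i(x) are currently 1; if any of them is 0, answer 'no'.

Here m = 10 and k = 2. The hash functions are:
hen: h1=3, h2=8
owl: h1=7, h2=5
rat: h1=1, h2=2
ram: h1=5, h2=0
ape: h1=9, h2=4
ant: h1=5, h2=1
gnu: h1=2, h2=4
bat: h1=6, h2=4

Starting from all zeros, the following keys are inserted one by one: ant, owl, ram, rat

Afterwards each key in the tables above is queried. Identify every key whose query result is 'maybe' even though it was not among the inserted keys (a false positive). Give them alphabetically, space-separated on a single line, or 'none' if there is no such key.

Answer: none

Derivation:
Start: bits=0000000000
After insert 'ant': sets bits 1 5 -> bits=0100010000
After insert 'owl': sets bits 5 7 -> bits=0100010100
After insert 'ram': sets bits 0 5 -> bits=1100010100
After insert 'rat': sets bits 1 2 -> bits=1110010100
Not inserted: ape bat gnu hen — query each against bits=1110010100:
query ape: checks bit4=0, bit9=0 (has a 0) -> no => not a false positive
query bat: checks bit4=0, bit6=0 (has a 0) -> no => not a false positive
query gnu: checks bit2=1, bit4=0 (has a 0) -> no => not a false positive
query hen: checks bit3=0, bit8=0 (has a 0) -> no => not a false positive
False positives (alphabetical): none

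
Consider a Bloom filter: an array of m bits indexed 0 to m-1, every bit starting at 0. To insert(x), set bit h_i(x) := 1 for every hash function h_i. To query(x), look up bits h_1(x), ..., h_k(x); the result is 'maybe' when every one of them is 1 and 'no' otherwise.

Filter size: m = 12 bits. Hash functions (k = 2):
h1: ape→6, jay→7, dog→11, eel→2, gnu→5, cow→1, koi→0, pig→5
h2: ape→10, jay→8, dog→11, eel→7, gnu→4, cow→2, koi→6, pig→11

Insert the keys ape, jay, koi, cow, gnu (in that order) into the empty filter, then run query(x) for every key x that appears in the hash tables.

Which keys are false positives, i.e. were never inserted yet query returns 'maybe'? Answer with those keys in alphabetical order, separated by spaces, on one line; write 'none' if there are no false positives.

Answer: eel

Derivation:
Start: bits=000000000000
After insert 'ape': sets bits 6 10 -> bits=000000100010
After insert 'jay': sets bits 7 8 -> bits=000000111010
After insert 'koi': sets bits 0 6 -> bits=100000111010
After insert 'cow': sets bits 1 2 -> bits=111000111010
After insert 'gnu': sets bits 4 5 -> bits=111011111010
Not inserted: dog eel pig — query each against bits=111011111010:
query dog: checks bit11=0 (has a 0) -> no => not a false positive
query eel: checks bit2=1, bit7=1 (all 1) -> maybe => FALSE POSITIVE
query pig: checks bit5=1, bit11=0 (has a 0) -> no => not a false positive
False positives (alphabetical): eel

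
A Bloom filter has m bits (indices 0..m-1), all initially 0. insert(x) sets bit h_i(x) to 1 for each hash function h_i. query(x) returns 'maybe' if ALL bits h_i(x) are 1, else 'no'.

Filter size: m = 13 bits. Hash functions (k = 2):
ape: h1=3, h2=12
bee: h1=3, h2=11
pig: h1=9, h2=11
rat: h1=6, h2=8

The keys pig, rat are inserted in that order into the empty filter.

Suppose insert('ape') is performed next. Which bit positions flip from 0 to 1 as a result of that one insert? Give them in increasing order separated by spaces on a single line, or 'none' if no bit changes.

Answer: 3 12

Derivation:
Start: bits=0000000000000
After insert 'pig': sets bits 9 11 -> bits=0000000001010
After insert 'rat': sets bits 6 8 -> bits=0000001011010
insert 'ape' would touch bits 3 12; currently bit3=0, bit12=0
Bits that are 0 among those (would change 0->1): 3 12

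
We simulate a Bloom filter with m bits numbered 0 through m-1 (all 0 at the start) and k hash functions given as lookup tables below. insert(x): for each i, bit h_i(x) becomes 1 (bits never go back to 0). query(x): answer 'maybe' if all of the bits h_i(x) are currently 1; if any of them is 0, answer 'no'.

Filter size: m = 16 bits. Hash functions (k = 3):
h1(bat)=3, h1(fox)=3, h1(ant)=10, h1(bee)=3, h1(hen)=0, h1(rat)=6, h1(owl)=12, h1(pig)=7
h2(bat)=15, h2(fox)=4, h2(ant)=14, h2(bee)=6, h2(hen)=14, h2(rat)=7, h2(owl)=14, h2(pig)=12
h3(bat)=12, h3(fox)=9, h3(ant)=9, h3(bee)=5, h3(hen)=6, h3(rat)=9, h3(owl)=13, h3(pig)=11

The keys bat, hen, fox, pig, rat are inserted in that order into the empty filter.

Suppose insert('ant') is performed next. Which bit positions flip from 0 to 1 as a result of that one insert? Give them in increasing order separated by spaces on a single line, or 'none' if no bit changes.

Start: bits=0000000000000000
After insert 'bat': sets bits 3 12 15 -> bits=0001000000001001
After insert 'hen': sets bits 0 6 14 -> bits=1001001000001011
After insert 'fox': sets bits 3 4 9 -> bits=1001101001001011
After insert 'pig': sets bits 7 11 12 -> bits=1001101101011011
After insert 'rat': sets bits 6 7 9 -> bits=1001101101011011
insert 'ant' would touch bits 9 10 14; currently bit9=1, bit10=0, bit14=1
Bits that are 0 among those (would change 0->1): 10

Answer: 10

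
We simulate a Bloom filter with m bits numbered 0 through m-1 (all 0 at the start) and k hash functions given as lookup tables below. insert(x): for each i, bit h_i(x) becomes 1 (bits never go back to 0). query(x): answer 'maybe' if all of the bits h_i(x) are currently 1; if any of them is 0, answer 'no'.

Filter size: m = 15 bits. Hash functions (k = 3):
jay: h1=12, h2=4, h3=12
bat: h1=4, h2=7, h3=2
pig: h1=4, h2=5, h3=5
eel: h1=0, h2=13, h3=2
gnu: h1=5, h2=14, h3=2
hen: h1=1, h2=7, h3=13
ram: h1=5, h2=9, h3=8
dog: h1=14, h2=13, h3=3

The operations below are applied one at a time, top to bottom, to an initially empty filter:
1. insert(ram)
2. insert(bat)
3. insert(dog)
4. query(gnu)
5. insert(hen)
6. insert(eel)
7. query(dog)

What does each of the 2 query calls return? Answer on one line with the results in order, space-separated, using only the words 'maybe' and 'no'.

Start: bits=000000000000000
Op 1: insert ram -> sets bits 5 8 9 -> bits=000001001100000
Op 2: insert bat -> sets bits 2 4 7 -> bits=001011011100000
Op 3: insert dog -> sets bits 3 13 14 -> bits=001111011100011
Op 4: query gnu -> checks bit2=1, bit5=1, bit14=1 (all 1) -> maybe
Op 5: insert hen -> sets bits 1 7 13 -> bits=011111011100011
Op 6: insert eel -> sets bits 0 2 13 -> bits=111111011100011
Op 7: query dog -> checks bit3=1, bit13=1, bit14=1 (all 1) -> maybe
Query results in order: maybe maybe

Answer: maybe maybe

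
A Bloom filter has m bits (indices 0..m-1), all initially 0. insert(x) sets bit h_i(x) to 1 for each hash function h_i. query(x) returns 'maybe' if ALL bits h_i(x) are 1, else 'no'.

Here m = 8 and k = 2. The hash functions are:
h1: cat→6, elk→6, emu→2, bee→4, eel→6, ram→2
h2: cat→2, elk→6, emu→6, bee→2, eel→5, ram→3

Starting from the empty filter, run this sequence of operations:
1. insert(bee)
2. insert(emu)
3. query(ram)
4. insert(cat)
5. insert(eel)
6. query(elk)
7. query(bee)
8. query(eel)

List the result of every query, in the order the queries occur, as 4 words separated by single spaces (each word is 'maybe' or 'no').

Start: bits=00000000
Op 1: insert bee -> sets bits 2 4 -> bits=00101000
Op 2: insert emu -> sets bits 2 6 -> bits=00101010
Op 3: query ram -> checks bit2=1, bit3=0 (has a 0) -> no
Op 4: insert cat -> sets bits 2 6 -> bits=00101010
Op 5: insert eel -> sets bits 5 6 -> bits=00101110
Op 6: query elk -> checks bit6=1 (all 1) -> maybe
Op 7: query bee -> checks bit2=1, bit4=1 (all 1) -> maybe
Op 8: query eel -> checks bit5=1, bit6=1 (all 1) -> maybe
Query results in order: no maybe maybe maybe

Answer: no maybe maybe maybe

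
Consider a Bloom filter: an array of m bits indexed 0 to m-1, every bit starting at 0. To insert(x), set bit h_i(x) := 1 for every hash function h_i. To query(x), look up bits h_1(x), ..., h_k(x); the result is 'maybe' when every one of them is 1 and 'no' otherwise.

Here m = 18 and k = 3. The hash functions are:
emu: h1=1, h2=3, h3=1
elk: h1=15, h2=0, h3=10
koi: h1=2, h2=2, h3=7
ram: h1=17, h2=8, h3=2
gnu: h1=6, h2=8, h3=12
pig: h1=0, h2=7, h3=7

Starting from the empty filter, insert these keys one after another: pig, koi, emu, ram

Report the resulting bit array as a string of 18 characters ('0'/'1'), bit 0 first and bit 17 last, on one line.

Answer: 111100011000000001

Derivation:
Start: bits=000000000000000000
After insert 'pig': sets bits 0 7 -> bits=100000010000000000
After insert 'koi': sets bits 2 7 -> bits=101000010000000000
After insert 'emu': sets bits 1 3 -> bits=111100010000000000
After insert 'ram': sets bits 2 8 17 -> bits=111100011000000001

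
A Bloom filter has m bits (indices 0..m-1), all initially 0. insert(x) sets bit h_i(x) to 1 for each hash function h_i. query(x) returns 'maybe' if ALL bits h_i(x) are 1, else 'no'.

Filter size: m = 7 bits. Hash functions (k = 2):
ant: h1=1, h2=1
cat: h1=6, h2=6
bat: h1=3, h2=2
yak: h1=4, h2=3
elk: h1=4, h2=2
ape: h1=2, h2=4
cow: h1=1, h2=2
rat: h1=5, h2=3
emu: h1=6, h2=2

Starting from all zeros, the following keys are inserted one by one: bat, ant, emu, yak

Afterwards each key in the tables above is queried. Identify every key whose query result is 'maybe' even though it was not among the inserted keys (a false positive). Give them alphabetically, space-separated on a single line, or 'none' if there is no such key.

Answer: ape cat cow elk

Derivation:
Start: bits=0000000
After insert 'bat': sets bits 2 3 -> bits=0011000
After insert 'ant': sets bits 1 -> bits=0111000
After insert 'emu': sets bits 2 6 -> bits=0111001
After insert 'yak': sets bits 3 4 -> bits=0111101
Not inserted: ape cat cow elk rat — query each against bits=0111101:
query ape: checks bit2=1, bit4=1 (all 1) -> maybe => FALSE POSITIVE
query cat: checks bit6=1 (all 1) -> maybe => FALSE POSITIVE
query cow: checks bit1=1, bit2=1 (all 1) -> maybe => FALSE POSITIVE
query elk: checks bit2=1, bit4=1 (all 1) -> maybe => FALSE POSITIVE
query rat: checks bit3=1, bit5=0 (has a 0) -> no => not a false positive
False positives (alphabetical): ape cat cow elk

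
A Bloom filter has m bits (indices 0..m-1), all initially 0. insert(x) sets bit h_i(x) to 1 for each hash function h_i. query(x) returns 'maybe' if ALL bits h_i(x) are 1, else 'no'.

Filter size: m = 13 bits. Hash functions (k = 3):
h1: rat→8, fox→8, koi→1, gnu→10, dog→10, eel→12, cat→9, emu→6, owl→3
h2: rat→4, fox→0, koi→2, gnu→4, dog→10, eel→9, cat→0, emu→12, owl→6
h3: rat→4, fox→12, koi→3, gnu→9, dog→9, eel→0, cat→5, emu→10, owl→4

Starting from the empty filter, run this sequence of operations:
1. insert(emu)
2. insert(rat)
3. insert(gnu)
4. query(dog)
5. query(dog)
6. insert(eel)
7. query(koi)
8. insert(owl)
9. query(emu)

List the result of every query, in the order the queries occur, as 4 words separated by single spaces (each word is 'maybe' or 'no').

Start: bits=0000000000000
Op 1: insert emu -> sets bits 6 10 12 -> bits=0000001000101
Op 2: insert rat -> sets bits 4 8 -> bits=0000101010101
Op 3: insert gnu -> sets bits 4 9 10 -> bits=0000101011101
Op 4: query dog -> checks bit9=1, bit10=1 (all 1) -> maybe
Op 5: query dog -> checks bit9=1, bit10=1 (all 1) -> maybe
Op 6: insert eel -> sets bits 0 9 12 -> bits=1000101011101
Op 7: query koi -> checks bit1=0, bit2=0, bit3=0 (has a 0) -> no
Op 8: insert owl -> sets bits 3 4 6 -> bits=1001101011101
Op 9: query emu -> checks bit6=1, bit10=1, bit12=1 (all 1) -> maybe
Query results in order: maybe maybe no maybe

Answer: maybe maybe no maybe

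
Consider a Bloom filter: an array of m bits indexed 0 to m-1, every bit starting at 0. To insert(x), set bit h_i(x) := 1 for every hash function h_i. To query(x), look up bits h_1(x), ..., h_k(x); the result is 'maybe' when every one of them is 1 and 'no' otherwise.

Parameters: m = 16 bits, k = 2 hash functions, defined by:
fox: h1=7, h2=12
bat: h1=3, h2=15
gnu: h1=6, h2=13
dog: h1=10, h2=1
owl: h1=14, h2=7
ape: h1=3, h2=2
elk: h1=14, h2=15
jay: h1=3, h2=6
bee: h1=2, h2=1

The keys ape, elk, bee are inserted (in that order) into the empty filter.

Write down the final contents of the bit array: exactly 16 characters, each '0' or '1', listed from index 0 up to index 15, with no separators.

Start: bits=0000000000000000
After insert 'ape': sets bits 2 3 -> bits=0011000000000000
After insert 'elk': sets bits 14 15 -> bits=0011000000000011
After insert 'bee': sets bits 1 2 -> bits=0111000000000011

Answer: 0111000000000011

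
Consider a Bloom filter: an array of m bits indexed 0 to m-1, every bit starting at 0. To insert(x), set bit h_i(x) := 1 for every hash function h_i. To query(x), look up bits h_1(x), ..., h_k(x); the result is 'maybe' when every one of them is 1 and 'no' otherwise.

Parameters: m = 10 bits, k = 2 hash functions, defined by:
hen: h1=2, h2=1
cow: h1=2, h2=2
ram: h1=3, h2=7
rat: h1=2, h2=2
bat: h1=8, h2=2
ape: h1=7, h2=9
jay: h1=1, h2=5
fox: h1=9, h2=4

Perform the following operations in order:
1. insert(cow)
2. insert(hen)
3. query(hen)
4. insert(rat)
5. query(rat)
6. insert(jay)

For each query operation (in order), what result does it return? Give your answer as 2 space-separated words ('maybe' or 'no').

Answer: maybe maybe

Derivation:
Start: bits=0000000000
Op 1: insert cow -> sets bits 2 -> bits=0010000000
Op 2: insert hen -> sets bits 1 2 -> bits=0110000000
Op 3: query hen -> checks bit1=1, bit2=1 (all 1) -> maybe
Op 4: insert rat -> sets bits 2 -> bits=0110000000
Op 5: query rat -> checks bit2=1 (all 1) -> maybe
Op 6: insert jay -> sets bits 1 5 -> bits=0110010000
Query results in order: maybe maybe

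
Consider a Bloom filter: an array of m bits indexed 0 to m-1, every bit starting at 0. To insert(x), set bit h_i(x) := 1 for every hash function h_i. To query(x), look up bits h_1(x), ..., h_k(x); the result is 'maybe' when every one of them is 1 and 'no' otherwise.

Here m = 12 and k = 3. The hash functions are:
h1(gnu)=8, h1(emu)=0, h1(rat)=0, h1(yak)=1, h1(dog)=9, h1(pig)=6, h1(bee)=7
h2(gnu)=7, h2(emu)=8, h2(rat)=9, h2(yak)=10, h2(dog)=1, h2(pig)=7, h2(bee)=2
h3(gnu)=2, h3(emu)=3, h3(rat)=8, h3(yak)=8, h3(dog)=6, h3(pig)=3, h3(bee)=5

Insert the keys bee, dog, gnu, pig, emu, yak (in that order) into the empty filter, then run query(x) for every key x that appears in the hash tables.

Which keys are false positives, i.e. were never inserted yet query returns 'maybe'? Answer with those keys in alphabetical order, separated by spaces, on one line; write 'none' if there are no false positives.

Answer: rat

Derivation:
Start: bits=000000000000
After insert 'bee': sets bits 2 5 7 -> bits=001001010000
After insert 'dog': sets bits 1 6 9 -> bits=011001110100
After insert 'gnu': sets bits 2 7 8 -> bits=011001111100
After insert 'pig': sets bits 3 6 7 -> bits=011101111100
After insert 'emu': sets bits 0 3 8 -> bits=111101111100
After insert 'yak': sets bits 1 8 10 -> bits=111101111110
Not inserted: rat — query each against bits=111101111110:
query rat: checks bit0=1, bit8=1, bit9=1 (all 1) -> maybe => FALSE POSITIVE
False positives (alphabetical): rat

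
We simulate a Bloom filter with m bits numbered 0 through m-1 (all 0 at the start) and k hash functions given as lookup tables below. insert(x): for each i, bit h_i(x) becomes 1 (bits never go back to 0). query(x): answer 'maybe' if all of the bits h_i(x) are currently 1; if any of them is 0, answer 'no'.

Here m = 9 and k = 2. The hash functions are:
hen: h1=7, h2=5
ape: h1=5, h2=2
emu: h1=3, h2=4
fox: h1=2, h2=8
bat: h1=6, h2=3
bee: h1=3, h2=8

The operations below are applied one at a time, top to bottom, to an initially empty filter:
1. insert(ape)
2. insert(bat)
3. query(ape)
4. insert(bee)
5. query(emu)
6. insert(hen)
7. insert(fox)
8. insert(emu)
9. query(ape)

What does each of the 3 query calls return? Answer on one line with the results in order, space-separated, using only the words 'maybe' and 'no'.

Start: bits=000000000
Op 1: insert ape -> sets bits 2 5 -> bits=001001000
Op 2: insert bat -> sets bits 3 6 -> bits=001101100
Op 3: query ape -> checks bit2=1, bit5=1 (all 1) -> maybe
Op 4: insert bee -> sets bits 3 8 -> bits=001101101
Op 5: query emu -> checks bit3=1, bit4=0 (has a 0) -> no
Op 6: insert hen -> sets bits 5 7 -> bits=001101111
Op 7: insert fox -> sets bits 2 8 -> bits=001101111
Op 8: insert emu -> sets bits 3 4 -> bits=001111111
Op 9: query ape -> checks bit2=1, bit5=1 (all 1) -> maybe
Query results in order: maybe no maybe

Answer: maybe no maybe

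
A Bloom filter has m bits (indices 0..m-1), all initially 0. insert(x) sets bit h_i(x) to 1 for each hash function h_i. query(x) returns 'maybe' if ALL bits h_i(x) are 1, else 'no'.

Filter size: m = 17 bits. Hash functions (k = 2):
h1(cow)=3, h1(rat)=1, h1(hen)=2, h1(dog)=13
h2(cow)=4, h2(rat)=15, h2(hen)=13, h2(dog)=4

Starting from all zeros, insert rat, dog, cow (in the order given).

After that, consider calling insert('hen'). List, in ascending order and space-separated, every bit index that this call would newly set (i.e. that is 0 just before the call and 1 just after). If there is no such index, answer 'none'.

Answer: 2

Derivation:
Start: bits=00000000000000000
After insert 'rat': sets bits 1 15 -> bits=01000000000000010
After insert 'dog': sets bits 4 13 -> bits=01001000000001010
After insert 'cow': sets bits 3 4 -> bits=01011000000001010
insert 'hen' would touch bits 2 13; currently bit2=0, bit13=1
Bits that are 0 among those (would change 0->1): 2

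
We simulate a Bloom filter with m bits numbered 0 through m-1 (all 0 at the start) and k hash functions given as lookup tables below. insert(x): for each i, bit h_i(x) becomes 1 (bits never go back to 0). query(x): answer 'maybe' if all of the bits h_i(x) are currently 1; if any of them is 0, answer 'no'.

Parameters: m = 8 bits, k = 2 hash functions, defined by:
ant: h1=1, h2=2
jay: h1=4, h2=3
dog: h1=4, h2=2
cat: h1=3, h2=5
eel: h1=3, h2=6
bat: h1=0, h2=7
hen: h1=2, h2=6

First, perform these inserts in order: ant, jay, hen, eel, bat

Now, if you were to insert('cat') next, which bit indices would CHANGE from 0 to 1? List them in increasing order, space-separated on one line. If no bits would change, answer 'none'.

Answer: 5

Derivation:
Start: bits=00000000
After insert 'ant': sets bits 1 2 -> bits=01100000
After insert 'jay': sets bits 3 4 -> bits=01111000
After insert 'hen': sets bits 2 6 -> bits=01111010
After insert 'eel': sets bits 3 6 -> bits=01111010
After insert 'bat': sets bits 0 7 -> bits=11111011
insert 'cat' would touch bits 3 5; currently bit3=1, bit5=0
Bits that are 0 among those (would change 0->1): 5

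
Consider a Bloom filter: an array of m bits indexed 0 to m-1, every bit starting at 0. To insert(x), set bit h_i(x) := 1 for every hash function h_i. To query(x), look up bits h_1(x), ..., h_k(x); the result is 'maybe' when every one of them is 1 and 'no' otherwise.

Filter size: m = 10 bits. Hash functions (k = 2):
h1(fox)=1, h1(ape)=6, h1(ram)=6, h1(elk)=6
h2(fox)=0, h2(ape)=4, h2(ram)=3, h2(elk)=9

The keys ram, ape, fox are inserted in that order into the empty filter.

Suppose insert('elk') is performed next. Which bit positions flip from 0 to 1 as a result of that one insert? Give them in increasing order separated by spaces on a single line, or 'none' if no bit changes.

Start: bits=0000000000
After insert 'ram': sets bits 3 6 -> bits=0001001000
After insert 'ape': sets bits 4 6 -> bits=0001101000
After insert 'fox': sets bits 0 1 -> bits=1101101000
insert 'elk' would touch bits 6 9; currently bit6=1, bit9=0
Bits that are 0 among those (would change 0->1): 9

Answer: 9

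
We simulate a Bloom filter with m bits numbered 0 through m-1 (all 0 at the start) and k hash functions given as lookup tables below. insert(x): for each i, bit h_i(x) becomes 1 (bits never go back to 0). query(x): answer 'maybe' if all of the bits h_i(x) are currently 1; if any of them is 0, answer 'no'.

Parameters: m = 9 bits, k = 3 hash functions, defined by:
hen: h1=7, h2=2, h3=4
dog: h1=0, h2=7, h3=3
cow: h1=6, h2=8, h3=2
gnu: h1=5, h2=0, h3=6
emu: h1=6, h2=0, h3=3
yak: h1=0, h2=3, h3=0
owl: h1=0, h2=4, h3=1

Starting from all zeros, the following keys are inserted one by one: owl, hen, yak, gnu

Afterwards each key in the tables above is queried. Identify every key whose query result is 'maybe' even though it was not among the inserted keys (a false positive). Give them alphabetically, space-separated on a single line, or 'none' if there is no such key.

Start: bits=000000000
After insert 'owl': sets bits 0 1 4 -> bits=110010000
After insert 'hen': sets bits 2 4 7 -> bits=111010010
After insert 'yak': sets bits 0 3 -> bits=111110010
After insert 'gnu': sets bits 0 5 6 -> bits=111111110
Not inserted: cow dog emu — query each against bits=111111110:
query cow: checks bit2=1, bit6=1, bit8=0 (has a 0) -> no => not a false positive
query dog: checks bit0=1, bit3=1, bit7=1 (all 1) -> maybe => FALSE POSITIVE
query emu: checks bit0=1, bit3=1, bit6=1 (all 1) -> maybe => FALSE POSITIVE
False positives (alphabetical): dog emu

Answer: dog emu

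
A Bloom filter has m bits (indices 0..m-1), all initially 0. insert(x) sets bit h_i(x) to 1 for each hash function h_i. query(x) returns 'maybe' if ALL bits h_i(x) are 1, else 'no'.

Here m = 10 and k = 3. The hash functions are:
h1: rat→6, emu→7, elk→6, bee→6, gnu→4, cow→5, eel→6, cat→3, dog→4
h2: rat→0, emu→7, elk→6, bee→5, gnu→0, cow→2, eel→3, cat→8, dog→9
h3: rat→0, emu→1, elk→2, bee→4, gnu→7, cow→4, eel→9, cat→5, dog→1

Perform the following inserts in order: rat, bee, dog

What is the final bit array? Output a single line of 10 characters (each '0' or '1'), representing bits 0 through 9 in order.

Start: bits=0000000000
After insert 'rat': sets bits 0 6 -> bits=1000001000
After insert 'bee': sets bits 4 5 6 -> bits=1000111000
After insert 'dog': sets bits 1 4 9 -> bits=1100111001

Answer: 1100111001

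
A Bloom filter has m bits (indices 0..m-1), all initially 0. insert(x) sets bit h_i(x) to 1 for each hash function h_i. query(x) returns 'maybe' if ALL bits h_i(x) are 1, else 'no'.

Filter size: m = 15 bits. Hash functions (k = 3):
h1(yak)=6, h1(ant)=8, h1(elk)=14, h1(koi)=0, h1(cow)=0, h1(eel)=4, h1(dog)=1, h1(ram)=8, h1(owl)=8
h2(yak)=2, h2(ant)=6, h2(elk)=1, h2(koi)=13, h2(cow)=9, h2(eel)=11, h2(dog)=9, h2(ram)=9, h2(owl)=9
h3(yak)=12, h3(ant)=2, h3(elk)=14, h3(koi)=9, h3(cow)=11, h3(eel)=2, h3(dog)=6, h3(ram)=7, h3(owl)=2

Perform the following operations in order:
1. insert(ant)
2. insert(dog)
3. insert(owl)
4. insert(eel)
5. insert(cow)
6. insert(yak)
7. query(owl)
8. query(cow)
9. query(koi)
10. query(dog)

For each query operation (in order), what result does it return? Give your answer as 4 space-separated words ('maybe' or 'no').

Answer: maybe maybe no maybe

Derivation:
Start: bits=000000000000000
Op 1: insert ant -> sets bits 2 6 8 -> bits=001000101000000
Op 2: insert dog -> sets bits 1 6 9 -> bits=011000101100000
Op 3: insert owl -> sets bits 2 8 9 -> bits=011000101100000
Op 4: insert eel -> sets bits 2 4 11 -> bits=011010101101000
Op 5: insert cow -> sets bits 0 9 11 -> bits=111010101101000
Op 6: insert yak -> sets bits 2 6 12 -> bits=111010101101100
Op 7: query owl -> checks bit2=1, bit8=1, bit9=1 (all 1) -> maybe
Op 8: query cow -> checks bit0=1, bit9=1, bit11=1 (all 1) -> maybe
Op 9: query koi -> checks bit0=1, bit9=1, bit13=0 (has a 0) -> no
Op 10: query dog -> checks bit1=1, bit6=1, bit9=1 (all 1) -> maybe
Query results in order: maybe maybe no maybe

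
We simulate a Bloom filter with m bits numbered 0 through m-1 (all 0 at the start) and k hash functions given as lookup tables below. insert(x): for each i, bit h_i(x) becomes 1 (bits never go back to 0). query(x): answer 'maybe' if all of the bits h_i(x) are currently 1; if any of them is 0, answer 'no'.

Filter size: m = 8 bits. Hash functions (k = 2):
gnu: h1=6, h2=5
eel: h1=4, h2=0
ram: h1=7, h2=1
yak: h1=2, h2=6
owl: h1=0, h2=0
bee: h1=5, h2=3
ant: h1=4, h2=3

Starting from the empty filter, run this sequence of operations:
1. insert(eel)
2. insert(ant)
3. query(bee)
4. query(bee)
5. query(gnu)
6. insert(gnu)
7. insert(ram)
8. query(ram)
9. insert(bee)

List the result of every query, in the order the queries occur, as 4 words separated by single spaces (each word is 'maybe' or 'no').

Start: bits=00000000
Op 1: insert eel -> sets bits 0 4 -> bits=10001000
Op 2: insert ant -> sets bits 3 4 -> bits=10011000
Op 3: query bee -> checks bit3=1, bit5=0 (has a 0) -> no
Op 4: query bee -> checks bit3=1, bit5=0 (has a 0) -> no
Op 5: query gnu -> checks bit5=0, bit6=0 (has a 0) -> no
Op 6: insert gnu -> sets bits 5 6 -> bits=10011110
Op 7: insert ram -> sets bits 1 7 -> bits=11011111
Op 8: query ram -> checks bit1=1, bit7=1 (all 1) -> maybe
Op 9: insert bee -> sets bits 3 5 -> bits=11011111
Query results in order: no no no maybe

Answer: no no no maybe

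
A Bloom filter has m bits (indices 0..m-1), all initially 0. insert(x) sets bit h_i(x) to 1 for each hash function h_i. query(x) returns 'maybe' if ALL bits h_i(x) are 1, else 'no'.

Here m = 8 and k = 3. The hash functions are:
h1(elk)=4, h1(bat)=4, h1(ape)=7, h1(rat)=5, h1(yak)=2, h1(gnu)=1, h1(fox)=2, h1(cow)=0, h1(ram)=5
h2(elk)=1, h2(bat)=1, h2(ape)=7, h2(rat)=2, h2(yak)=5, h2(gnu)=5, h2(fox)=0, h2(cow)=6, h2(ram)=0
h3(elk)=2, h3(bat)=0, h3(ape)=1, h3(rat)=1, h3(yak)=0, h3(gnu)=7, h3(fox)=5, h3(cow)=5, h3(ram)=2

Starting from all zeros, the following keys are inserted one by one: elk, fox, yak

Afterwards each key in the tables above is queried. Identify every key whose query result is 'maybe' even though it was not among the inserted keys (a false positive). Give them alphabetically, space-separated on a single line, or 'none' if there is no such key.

Start: bits=00000000
After insert 'elk': sets bits 1 2 4 -> bits=01101000
After insert 'fox': sets bits 0 2 5 -> bits=11101100
After insert 'yak': sets bits 0 2 5 -> bits=11101100
Not inserted: ape bat cow gnu ram rat — query each against bits=11101100:
query ape: checks bit1=1, bit7=0 (has a 0) -> no => not a false positive
query bat: checks bit0=1, bit1=1, bit4=1 (all 1) -> maybe => FALSE POSITIVE
query cow: checks bit0=1, bit5=1, bit6=0 (has a 0) -> no => not a false positive
query gnu: checks bit1=1, bit5=1, bit7=0 (has a 0) -> no => not a false positive
query ram: checks bit0=1, bit2=1, bit5=1 (all 1) -> maybe => FALSE POSITIVE
query rat: checks bit1=1, bit2=1, bit5=1 (all 1) -> maybe => FALSE POSITIVE
False positives (alphabetical): bat ram rat

Answer: bat ram rat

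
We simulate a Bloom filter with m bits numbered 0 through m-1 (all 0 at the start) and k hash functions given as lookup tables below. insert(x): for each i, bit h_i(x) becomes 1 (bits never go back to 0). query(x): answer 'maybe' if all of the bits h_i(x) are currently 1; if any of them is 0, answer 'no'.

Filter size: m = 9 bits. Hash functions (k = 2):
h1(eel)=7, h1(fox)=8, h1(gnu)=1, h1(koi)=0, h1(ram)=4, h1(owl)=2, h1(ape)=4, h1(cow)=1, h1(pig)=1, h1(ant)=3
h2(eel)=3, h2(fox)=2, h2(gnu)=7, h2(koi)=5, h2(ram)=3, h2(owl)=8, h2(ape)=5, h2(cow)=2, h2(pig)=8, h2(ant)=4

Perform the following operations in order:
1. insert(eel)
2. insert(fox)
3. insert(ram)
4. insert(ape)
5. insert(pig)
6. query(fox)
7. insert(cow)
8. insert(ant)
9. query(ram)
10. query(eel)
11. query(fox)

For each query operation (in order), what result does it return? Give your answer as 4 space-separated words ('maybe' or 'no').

Answer: maybe maybe maybe maybe

Derivation:
Start: bits=000000000
Op 1: insert eel -> sets bits 3 7 -> bits=000100010
Op 2: insert fox -> sets bits 2 8 -> bits=001100011
Op 3: insert ram -> sets bits 3 4 -> bits=001110011
Op 4: insert ape -> sets bits 4 5 -> bits=001111011
Op 5: insert pig -> sets bits 1 8 -> bits=011111011
Op 6: query fox -> checks bit2=1, bit8=1 (all 1) -> maybe
Op 7: insert cow -> sets bits 1 2 -> bits=011111011
Op 8: insert ant -> sets bits 3 4 -> bits=011111011
Op 9: query ram -> checks bit3=1, bit4=1 (all 1) -> maybe
Op 10: query eel -> checks bit3=1, bit7=1 (all 1) -> maybe
Op 11: query fox -> checks bit2=1, bit8=1 (all 1) -> maybe
Query results in order: maybe maybe maybe maybe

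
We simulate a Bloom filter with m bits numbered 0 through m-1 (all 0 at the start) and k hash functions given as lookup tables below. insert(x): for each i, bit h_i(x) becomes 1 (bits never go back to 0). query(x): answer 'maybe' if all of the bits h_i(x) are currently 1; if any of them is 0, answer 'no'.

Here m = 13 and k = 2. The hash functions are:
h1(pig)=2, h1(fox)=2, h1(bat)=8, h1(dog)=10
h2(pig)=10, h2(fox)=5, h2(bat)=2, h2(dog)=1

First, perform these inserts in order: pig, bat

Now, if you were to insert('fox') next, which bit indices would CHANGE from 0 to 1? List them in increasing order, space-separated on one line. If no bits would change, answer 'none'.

Start: bits=0000000000000
After insert 'pig': sets bits 2 10 -> bits=0010000000100
After insert 'bat': sets bits 2 8 -> bits=0010000010100
insert 'fox' would touch bits 2 5; currently bit2=1, bit5=0
Bits that are 0 among those (would change 0->1): 5

Answer: 5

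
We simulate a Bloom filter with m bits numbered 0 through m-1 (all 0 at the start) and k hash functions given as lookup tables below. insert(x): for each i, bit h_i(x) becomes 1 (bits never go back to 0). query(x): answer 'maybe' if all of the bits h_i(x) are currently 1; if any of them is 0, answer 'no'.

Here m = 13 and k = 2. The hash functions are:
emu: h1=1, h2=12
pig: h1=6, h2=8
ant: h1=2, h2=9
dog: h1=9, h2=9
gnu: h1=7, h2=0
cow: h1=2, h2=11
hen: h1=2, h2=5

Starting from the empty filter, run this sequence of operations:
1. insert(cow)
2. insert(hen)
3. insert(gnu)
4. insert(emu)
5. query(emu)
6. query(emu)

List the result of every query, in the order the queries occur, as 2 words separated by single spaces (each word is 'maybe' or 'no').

Answer: maybe maybe

Derivation:
Start: bits=0000000000000
Op 1: insert cow -> sets bits 2 11 -> bits=0010000000010
Op 2: insert hen -> sets bits 2 5 -> bits=0010010000010
Op 3: insert gnu -> sets bits 0 7 -> bits=1010010100010
Op 4: insert emu -> sets bits 1 12 -> bits=1110010100011
Op 5: query emu -> checks bit1=1, bit12=1 (all 1) -> maybe
Op 6: query emu -> checks bit1=1, bit12=1 (all 1) -> maybe
Query results in order: maybe maybe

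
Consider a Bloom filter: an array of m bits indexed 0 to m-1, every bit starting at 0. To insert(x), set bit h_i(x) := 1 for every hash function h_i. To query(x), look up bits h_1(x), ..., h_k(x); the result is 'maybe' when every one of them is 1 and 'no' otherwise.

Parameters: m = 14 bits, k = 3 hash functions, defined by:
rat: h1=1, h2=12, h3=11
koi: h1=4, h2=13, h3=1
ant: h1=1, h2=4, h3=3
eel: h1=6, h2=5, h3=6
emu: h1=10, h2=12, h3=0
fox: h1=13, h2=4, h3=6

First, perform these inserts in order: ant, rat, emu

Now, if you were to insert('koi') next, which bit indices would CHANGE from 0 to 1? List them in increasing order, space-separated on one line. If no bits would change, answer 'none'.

Answer: 13

Derivation:
Start: bits=00000000000000
After insert 'ant': sets bits 1 3 4 -> bits=01011000000000
After insert 'rat': sets bits 1 11 12 -> bits=01011000000110
After insert 'emu': sets bits 0 10 12 -> bits=11011000001110
insert 'koi' would touch bits 1 4 13; currently bit1=1, bit4=1, bit13=0
Bits that are 0 among those (would change 0->1): 13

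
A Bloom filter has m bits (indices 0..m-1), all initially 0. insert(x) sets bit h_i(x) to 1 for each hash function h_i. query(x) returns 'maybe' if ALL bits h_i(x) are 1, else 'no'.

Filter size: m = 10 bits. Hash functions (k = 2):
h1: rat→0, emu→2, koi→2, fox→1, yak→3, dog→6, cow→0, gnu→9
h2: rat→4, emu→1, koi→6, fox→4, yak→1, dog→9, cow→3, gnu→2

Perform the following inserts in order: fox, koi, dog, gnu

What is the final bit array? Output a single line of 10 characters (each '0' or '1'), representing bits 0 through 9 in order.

Answer: 0110101001

Derivation:
Start: bits=0000000000
After insert 'fox': sets bits 1 4 -> bits=0100100000
After insert 'koi': sets bits 2 6 -> bits=0110101000
After insert 'dog': sets bits 6 9 -> bits=0110101001
After insert 'gnu': sets bits 2 9 -> bits=0110101001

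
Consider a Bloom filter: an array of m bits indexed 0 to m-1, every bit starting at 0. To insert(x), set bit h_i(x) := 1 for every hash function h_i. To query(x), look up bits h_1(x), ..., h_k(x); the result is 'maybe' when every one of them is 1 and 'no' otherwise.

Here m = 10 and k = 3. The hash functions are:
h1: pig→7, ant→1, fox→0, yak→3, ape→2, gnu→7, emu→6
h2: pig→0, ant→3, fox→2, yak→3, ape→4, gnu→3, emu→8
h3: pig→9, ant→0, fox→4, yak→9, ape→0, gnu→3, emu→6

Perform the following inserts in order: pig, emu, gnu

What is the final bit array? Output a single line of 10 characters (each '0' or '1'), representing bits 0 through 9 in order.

Start: bits=0000000000
After insert 'pig': sets bits 0 7 9 -> bits=1000000101
After insert 'emu': sets bits 6 8 -> bits=1000001111
After insert 'gnu': sets bits 3 7 -> bits=1001001111

Answer: 1001001111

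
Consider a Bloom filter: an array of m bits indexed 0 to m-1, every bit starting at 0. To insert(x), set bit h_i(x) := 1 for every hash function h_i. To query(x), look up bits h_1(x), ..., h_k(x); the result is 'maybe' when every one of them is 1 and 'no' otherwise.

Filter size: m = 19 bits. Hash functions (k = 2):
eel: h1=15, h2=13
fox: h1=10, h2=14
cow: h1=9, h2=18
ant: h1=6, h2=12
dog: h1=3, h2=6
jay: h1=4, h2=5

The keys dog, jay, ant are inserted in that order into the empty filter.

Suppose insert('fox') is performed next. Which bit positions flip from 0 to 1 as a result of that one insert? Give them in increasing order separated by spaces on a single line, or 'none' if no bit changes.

Answer: 10 14

Derivation:
Start: bits=0000000000000000000
After insert 'dog': sets bits 3 6 -> bits=0001001000000000000
After insert 'jay': sets bits 4 5 -> bits=0001111000000000000
After insert 'ant': sets bits 6 12 -> bits=0001111000001000000
insert 'fox' would touch bits 10 14; currently bit10=0, bit14=0
Bits that are 0 among those (would change 0->1): 10 14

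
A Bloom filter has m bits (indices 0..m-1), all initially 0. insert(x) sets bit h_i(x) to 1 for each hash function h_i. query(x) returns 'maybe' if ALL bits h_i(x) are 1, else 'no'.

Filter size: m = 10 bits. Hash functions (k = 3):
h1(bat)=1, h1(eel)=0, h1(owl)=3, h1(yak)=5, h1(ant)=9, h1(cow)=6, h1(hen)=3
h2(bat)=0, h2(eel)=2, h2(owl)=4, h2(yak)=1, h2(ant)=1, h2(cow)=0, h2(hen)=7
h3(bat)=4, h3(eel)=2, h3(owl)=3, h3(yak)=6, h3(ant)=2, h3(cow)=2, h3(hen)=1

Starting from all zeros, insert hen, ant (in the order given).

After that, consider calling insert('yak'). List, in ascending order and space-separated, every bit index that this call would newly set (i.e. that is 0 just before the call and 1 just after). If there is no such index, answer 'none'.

Start: bits=0000000000
After insert 'hen': sets bits 1 3 7 -> bits=0101000100
After insert 'ant': sets bits 1 2 9 -> bits=0111000101
insert 'yak' would touch bits 1 5 6; currently bit1=1, bit5=0, bit6=0
Bits that are 0 among those (would change 0->1): 5 6

Answer: 5 6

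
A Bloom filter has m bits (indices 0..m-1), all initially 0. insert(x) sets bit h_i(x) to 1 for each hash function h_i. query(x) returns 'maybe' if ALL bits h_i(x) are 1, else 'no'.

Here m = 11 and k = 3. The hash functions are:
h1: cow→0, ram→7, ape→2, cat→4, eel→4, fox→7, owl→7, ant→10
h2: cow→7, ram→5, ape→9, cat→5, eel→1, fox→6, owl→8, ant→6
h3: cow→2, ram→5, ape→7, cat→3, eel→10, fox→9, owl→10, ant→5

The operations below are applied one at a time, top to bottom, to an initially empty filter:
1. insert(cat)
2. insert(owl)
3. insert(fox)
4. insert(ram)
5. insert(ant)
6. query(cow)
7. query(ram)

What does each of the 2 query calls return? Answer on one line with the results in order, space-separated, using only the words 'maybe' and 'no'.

Start: bits=00000000000
Op 1: insert cat -> sets bits 3 4 5 -> bits=00011100000
Op 2: insert owl -> sets bits 7 8 10 -> bits=00011101101
Op 3: insert fox -> sets bits 6 7 9 -> bits=00011111111
Op 4: insert ram -> sets bits 5 7 -> bits=00011111111
Op 5: insert ant -> sets bits 5 6 10 -> bits=00011111111
Op 6: query cow -> checks bit0=0, bit2=0, bit7=1 (has a 0) -> no
Op 7: query ram -> checks bit5=1, bit7=1 (all 1) -> maybe
Query results in order: no maybe

Answer: no maybe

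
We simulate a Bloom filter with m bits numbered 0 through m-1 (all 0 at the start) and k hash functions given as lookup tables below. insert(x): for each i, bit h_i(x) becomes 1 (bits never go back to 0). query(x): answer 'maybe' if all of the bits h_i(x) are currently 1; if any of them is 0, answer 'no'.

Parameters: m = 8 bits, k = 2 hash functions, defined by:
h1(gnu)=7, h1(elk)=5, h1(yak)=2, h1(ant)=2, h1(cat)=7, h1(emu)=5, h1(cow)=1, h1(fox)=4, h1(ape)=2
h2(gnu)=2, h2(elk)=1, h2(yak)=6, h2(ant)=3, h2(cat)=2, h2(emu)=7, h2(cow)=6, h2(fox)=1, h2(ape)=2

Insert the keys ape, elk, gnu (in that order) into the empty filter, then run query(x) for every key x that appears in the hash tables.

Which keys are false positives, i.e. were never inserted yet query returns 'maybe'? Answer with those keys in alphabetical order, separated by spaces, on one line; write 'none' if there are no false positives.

Answer: cat emu

Derivation:
Start: bits=00000000
After insert 'ape': sets bits 2 -> bits=00100000
After insert 'elk': sets bits 1 5 -> bits=01100100
After insert 'gnu': sets bits 2 7 -> bits=01100101
Not inserted: ant cat cow emu fox yak — query each against bits=01100101:
query ant: checks bit2=1, bit3=0 (has a 0) -> no => not a false positive
query cat: checks bit2=1, bit7=1 (all 1) -> maybe => FALSE POSITIVE
query cow: checks bit1=1, bit6=0 (has a 0) -> no => not a false positive
query emu: checks bit5=1, bit7=1 (all 1) -> maybe => FALSE POSITIVE
query fox: checks bit1=1, bit4=0 (has a 0) -> no => not a false positive
query yak: checks bit2=1, bit6=0 (has a 0) -> no => not a false positive
False positives (alphabetical): cat emu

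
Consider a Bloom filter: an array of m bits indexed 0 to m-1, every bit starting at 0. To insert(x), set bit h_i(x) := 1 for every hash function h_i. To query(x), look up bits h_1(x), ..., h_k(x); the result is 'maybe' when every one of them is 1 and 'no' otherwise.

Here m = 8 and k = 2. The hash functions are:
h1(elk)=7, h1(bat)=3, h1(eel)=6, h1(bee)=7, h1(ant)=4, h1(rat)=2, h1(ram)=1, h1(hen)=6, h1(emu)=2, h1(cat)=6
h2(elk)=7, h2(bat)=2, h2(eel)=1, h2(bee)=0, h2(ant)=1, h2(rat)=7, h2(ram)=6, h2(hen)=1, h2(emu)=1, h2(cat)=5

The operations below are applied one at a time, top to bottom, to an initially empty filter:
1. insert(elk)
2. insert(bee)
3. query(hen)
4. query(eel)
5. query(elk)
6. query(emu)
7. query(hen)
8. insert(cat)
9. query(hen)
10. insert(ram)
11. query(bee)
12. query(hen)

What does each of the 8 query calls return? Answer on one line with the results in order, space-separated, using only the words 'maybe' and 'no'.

Start: bits=00000000
Op 1: insert elk -> sets bits 7 -> bits=00000001
Op 2: insert bee -> sets bits 0 7 -> bits=10000001
Op 3: query hen -> checks bit1=0, bit6=0 (has a 0) -> no
Op 4: query eel -> checks bit1=0, bit6=0 (has a 0) -> no
Op 5: query elk -> checks bit7=1 (all 1) -> maybe
Op 6: query emu -> checks bit1=0, bit2=0 (has a 0) -> no
Op 7: query hen -> checks bit1=0, bit6=0 (has a 0) -> no
Op 8: insert cat -> sets bits 5 6 -> bits=10000111
Op 9: query hen -> checks bit1=0, bit6=1 (has a 0) -> no
Op 10: insert ram -> sets bits 1 6 -> bits=11000111
Op 11: query bee -> checks bit0=1, bit7=1 (all 1) -> maybe
Op 12: query hen -> checks bit1=1, bit6=1 (all 1) -> maybe
Query results in order: no no maybe no no no maybe maybe

Answer: no no maybe no no no maybe maybe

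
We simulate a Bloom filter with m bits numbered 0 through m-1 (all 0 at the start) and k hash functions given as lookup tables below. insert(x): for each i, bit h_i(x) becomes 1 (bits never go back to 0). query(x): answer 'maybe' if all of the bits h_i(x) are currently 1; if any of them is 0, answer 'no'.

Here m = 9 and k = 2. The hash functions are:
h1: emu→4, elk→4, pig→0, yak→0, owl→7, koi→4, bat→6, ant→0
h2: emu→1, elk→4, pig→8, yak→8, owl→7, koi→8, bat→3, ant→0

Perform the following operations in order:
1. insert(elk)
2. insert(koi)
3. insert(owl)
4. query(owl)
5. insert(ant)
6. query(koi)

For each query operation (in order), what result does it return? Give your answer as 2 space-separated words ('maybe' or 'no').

Answer: maybe maybe

Derivation:
Start: bits=000000000
Op 1: insert elk -> sets bits 4 -> bits=000010000
Op 2: insert koi -> sets bits 4 8 -> bits=000010001
Op 3: insert owl -> sets bits 7 -> bits=000010011
Op 4: query owl -> checks bit7=1 (all 1) -> maybe
Op 5: insert ant -> sets bits 0 -> bits=100010011
Op 6: query koi -> checks bit4=1, bit8=1 (all 1) -> maybe
Query results in order: maybe maybe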